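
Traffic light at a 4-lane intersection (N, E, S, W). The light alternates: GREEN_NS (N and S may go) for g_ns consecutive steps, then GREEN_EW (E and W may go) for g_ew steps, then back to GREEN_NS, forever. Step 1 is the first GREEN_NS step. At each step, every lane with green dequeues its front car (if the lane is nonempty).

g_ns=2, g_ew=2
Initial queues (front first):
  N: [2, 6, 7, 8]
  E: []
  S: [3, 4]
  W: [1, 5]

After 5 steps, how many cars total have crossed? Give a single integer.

Answer: 7

Derivation:
Step 1 [NS]: N:car2-GO,E:wait,S:car3-GO,W:wait | queues: N=3 E=0 S=1 W=2
Step 2 [NS]: N:car6-GO,E:wait,S:car4-GO,W:wait | queues: N=2 E=0 S=0 W=2
Step 3 [EW]: N:wait,E:empty,S:wait,W:car1-GO | queues: N=2 E=0 S=0 W=1
Step 4 [EW]: N:wait,E:empty,S:wait,W:car5-GO | queues: N=2 E=0 S=0 W=0
Step 5 [NS]: N:car7-GO,E:wait,S:empty,W:wait | queues: N=1 E=0 S=0 W=0
Cars crossed by step 5: 7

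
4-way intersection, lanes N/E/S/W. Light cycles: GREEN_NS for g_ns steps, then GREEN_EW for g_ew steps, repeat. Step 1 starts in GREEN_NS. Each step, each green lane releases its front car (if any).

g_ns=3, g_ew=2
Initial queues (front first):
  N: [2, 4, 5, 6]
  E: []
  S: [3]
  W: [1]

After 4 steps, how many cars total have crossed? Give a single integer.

Answer: 5

Derivation:
Step 1 [NS]: N:car2-GO,E:wait,S:car3-GO,W:wait | queues: N=3 E=0 S=0 W=1
Step 2 [NS]: N:car4-GO,E:wait,S:empty,W:wait | queues: N=2 E=0 S=0 W=1
Step 3 [NS]: N:car5-GO,E:wait,S:empty,W:wait | queues: N=1 E=0 S=0 W=1
Step 4 [EW]: N:wait,E:empty,S:wait,W:car1-GO | queues: N=1 E=0 S=0 W=0
Cars crossed by step 4: 5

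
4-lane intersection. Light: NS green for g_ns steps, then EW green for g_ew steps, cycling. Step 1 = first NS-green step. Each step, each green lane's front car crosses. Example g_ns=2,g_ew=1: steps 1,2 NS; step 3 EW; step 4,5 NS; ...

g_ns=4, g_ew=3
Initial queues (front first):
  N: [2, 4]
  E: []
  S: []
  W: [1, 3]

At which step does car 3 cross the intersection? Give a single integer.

Step 1 [NS]: N:car2-GO,E:wait,S:empty,W:wait | queues: N=1 E=0 S=0 W=2
Step 2 [NS]: N:car4-GO,E:wait,S:empty,W:wait | queues: N=0 E=0 S=0 W=2
Step 3 [NS]: N:empty,E:wait,S:empty,W:wait | queues: N=0 E=0 S=0 W=2
Step 4 [NS]: N:empty,E:wait,S:empty,W:wait | queues: N=0 E=0 S=0 W=2
Step 5 [EW]: N:wait,E:empty,S:wait,W:car1-GO | queues: N=0 E=0 S=0 W=1
Step 6 [EW]: N:wait,E:empty,S:wait,W:car3-GO | queues: N=0 E=0 S=0 W=0
Car 3 crosses at step 6

6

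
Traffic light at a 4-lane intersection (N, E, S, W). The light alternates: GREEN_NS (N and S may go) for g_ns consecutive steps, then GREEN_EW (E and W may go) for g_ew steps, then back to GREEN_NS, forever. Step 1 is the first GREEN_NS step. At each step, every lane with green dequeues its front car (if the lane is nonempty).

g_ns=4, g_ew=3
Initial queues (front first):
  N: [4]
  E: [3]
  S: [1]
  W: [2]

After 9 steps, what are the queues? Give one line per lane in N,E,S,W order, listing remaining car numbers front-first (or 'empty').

Step 1 [NS]: N:car4-GO,E:wait,S:car1-GO,W:wait | queues: N=0 E=1 S=0 W=1
Step 2 [NS]: N:empty,E:wait,S:empty,W:wait | queues: N=0 E=1 S=0 W=1
Step 3 [NS]: N:empty,E:wait,S:empty,W:wait | queues: N=0 E=1 S=0 W=1
Step 4 [NS]: N:empty,E:wait,S:empty,W:wait | queues: N=0 E=1 S=0 W=1
Step 5 [EW]: N:wait,E:car3-GO,S:wait,W:car2-GO | queues: N=0 E=0 S=0 W=0

N: empty
E: empty
S: empty
W: empty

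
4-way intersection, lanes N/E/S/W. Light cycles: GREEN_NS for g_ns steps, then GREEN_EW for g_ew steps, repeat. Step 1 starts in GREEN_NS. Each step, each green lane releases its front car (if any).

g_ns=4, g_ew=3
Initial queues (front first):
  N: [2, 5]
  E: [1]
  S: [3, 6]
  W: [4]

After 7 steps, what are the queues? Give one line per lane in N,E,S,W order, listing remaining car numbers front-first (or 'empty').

Step 1 [NS]: N:car2-GO,E:wait,S:car3-GO,W:wait | queues: N=1 E=1 S=1 W=1
Step 2 [NS]: N:car5-GO,E:wait,S:car6-GO,W:wait | queues: N=0 E=1 S=0 W=1
Step 3 [NS]: N:empty,E:wait,S:empty,W:wait | queues: N=0 E=1 S=0 W=1
Step 4 [NS]: N:empty,E:wait,S:empty,W:wait | queues: N=0 E=1 S=0 W=1
Step 5 [EW]: N:wait,E:car1-GO,S:wait,W:car4-GO | queues: N=0 E=0 S=0 W=0

N: empty
E: empty
S: empty
W: empty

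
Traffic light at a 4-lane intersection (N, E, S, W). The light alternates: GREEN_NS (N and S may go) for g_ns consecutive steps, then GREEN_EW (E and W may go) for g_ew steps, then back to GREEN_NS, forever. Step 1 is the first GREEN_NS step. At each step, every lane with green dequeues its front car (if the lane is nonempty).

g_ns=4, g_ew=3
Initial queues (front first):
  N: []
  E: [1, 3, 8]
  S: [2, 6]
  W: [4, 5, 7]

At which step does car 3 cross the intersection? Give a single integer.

Step 1 [NS]: N:empty,E:wait,S:car2-GO,W:wait | queues: N=0 E=3 S=1 W=3
Step 2 [NS]: N:empty,E:wait,S:car6-GO,W:wait | queues: N=0 E=3 S=0 W=3
Step 3 [NS]: N:empty,E:wait,S:empty,W:wait | queues: N=0 E=3 S=0 W=3
Step 4 [NS]: N:empty,E:wait,S:empty,W:wait | queues: N=0 E=3 S=0 W=3
Step 5 [EW]: N:wait,E:car1-GO,S:wait,W:car4-GO | queues: N=0 E=2 S=0 W=2
Step 6 [EW]: N:wait,E:car3-GO,S:wait,W:car5-GO | queues: N=0 E=1 S=0 W=1
Step 7 [EW]: N:wait,E:car8-GO,S:wait,W:car7-GO | queues: N=0 E=0 S=0 W=0
Car 3 crosses at step 6

6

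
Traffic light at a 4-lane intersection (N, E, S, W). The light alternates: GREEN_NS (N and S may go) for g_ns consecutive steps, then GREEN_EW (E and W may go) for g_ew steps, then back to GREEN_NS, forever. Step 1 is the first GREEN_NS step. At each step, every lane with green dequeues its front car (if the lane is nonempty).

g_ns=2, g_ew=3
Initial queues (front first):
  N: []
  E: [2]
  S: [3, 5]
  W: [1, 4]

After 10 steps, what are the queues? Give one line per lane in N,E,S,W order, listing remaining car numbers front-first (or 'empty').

Step 1 [NS]: N:empty,E:wait,S:car3-GO,W:wait | queues: N=0 E=1 S=1 W=2
Step 2 [NS]: N:empty,E:wait,S:car5-GO,W:wait | queues: N=0 E=1 S=0 W=2
Step 3 [EW]: N:wait,E:car2-GO,S:wait,W:car1-GO | queues: N=0 E=0 S=0 W=1
Step 4 [EW]: N:wait,E:empty,S:wait,W:car4-GO | queues: N=0 E=0 S=0 W=0

N: empty
E: empty
S: empty
W: empty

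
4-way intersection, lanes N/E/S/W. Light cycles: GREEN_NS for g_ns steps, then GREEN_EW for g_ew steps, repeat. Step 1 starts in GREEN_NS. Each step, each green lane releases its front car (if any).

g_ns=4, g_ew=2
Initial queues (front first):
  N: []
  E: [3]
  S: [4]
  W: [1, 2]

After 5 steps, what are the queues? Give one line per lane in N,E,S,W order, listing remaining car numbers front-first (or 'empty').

Step 1 [NS]: N:empty,E:wait,S:car4-GO,W:wait | queues: N=0 E=1 S=0 W=2
Step 2 [NS]: N:empty,E:wait,S:empty,W:wait | queues: N=0 E=1 S=0 W=2
Step 3 [NS]: N:empty,E:wait,S:empty,W:wait | queues: N=0 E=1 S=0 W=2
Step 4 [NS]: N:empty,E:wait,S:empty,W:wait | queues: N=0 E=1 S=0 W=2
Step 5 [EW]: N:wait,E:car3-GO,S:wait,W:car1-GO | queues: N=0 E=0 S=0 W=1

N: empty
E: empty
S: empty
W: 2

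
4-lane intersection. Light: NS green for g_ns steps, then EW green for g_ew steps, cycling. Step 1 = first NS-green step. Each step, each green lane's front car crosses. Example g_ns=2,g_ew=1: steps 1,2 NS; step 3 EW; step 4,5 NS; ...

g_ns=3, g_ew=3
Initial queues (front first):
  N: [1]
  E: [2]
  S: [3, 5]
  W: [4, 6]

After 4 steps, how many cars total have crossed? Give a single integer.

Step 1 [NS]: N:car1-GO,E:wait,S:car3-GO,W:wait | queues: N=0 E=1 S=1 W=2
Step 2 [NS]: N:empty,E:wait,S:car5-GO,W:wait | queues: N=0 E=1 S=0 W=2
Step 3 [NS]: N:empty,E:wait,S:empty,W:wait | queues: N=0 E=1 S=0 W=2
Step 4 [EW]: N:wait,E:car2-GO,S:wait,W:car4-GO | queues: N=0 E=0 S=0 W=1
Cars crossed by step 4: 5

Answer: 5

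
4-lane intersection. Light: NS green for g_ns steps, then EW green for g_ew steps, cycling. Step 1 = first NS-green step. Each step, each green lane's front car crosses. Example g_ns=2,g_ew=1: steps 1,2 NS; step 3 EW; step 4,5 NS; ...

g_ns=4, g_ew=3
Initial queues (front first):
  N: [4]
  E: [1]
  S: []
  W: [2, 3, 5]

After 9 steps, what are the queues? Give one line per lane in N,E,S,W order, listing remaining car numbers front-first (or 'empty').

Step 1 [NS]: N:car4-GO,E:wait,S:empty,W:wait | queues: N=0 E=1 S=0 W=3
Step 2 [NS]: N:empty,E:wait,S:empty,W:wait | queues: N=0 E=1 S=0 W=3
Step 3 [NS]: N:empty,E:wait,S:empty,W:wait | queues: N=0 E=1 S=0 W=3
Step 4 [NS]: N:empty,E:wait,S:empty,W:wait | queues: N=0 E=1 S=0 W=3
Step 5 [EW]: N:wait,E:car1-GO,S:wait,W:car2-GO | queues: N=0 E=0 S=0 W=2
Step 6 [EW]: N:wait,E:empty,S:wait,W:car3-GO | queues: N=0 E=0 S=0 W=1
Step 7 [EW]: N:wait,E:empty,S:wait,W:car5-GO | queues: N=0 E=0 S=0 W=0

N: empty
E: empty
S: empty
W: empty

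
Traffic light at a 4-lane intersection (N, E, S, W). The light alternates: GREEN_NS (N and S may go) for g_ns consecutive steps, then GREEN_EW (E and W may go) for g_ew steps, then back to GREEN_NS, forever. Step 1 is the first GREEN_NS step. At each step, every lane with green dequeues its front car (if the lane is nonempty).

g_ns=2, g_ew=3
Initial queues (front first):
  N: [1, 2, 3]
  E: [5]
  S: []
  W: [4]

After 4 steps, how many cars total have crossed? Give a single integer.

Step 1 [NS]: N:car1-GO,E:wait,S:empty,W:wait | queues: N=2 E=1 S=0 W=1
Step 2 [NS]: N:car2-GO,E:wait,S:empty,W:wait | queues: N=1 E=1 S=0 W=1
Step 3 [EW]: N:wait,E:car5-GO,S:wait,W:car4-GO | queues: N=1 E=0 S=0 W=0
Step 4 [EW]: N:wait,E:empty,S:wait,W:empty | queues: N=1 E=0 S=0 W=0
Cars crossed by step 4: 4

Answer: 4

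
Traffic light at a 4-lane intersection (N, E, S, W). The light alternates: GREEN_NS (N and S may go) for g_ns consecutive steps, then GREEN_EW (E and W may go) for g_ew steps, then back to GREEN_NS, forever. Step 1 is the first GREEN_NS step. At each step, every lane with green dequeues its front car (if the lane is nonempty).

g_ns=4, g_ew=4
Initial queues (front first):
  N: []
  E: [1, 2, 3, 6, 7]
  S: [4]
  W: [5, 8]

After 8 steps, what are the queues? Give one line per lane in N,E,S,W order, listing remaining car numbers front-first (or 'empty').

Step 1 [NS]: N:empty,E:wait,S:car4-GO,W:wait | queues: N=0 E=5 S=0 W=2
Step 2 [NS]: N:empty,E:wait,S:empty,W:wait | queues: N=0 E=5 S=0 W=2
Step 3 [NS]: N:empty,E:wait,S:empty,W:wait | queues: N=0 E=5 S=0 W=2
Step 4 [NS]: N:empty,E:wait,S:empty,W:wait | queues: N=0 E=5 S=0 W=2
Step 5 [EW]: N:wait,E:car1-GO,S:wait,W:car5-GO | queues: N=0 E=4 S=0 W=1
Step 6 [EW]: N:wait,E:car2-GO,S:wait,W:car8-GO | queues: N=0 E=3 S=0 W=0
Step 7 [EW]: N:wait,E:car3-GO,S:wait,W:empty | queues: N=0 E=2 S=0 W=0
Step 8 [EW]: N:wait,E:car6-GO,S:wait,W:empty | queues: N=0 E=1 S=0 W=0

N: empty
E: 7
S: empty
W: empty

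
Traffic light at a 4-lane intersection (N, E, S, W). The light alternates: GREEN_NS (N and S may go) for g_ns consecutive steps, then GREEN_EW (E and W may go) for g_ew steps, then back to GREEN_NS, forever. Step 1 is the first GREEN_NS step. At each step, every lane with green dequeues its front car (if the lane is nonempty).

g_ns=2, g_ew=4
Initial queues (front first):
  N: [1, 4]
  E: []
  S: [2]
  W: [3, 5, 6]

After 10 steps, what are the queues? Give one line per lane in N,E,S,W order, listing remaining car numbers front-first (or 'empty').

Step 1 [NS]: N:car1-GO,E:wait,S:car2-GO,W:wait | queues: N=1 E=0 S=0 W=3
Step 2 [NS]: N:car4-GO,E:wait,S:empty,W:wait | queues: N=0 E=0 S=0 W=3
Step 3 [EW]: N:wait,E:empty,S:wait,W:car3-GO | queues: N=0 E=0 S=0 W=2
Step 4 [EW]: N:wait,E:empty,S:wait,W:car5-GO | queues: N=0 E=0 S=0 W=1
Step 5 [EW]: N:wait,E:empty,S:wait,W:car6-GO | queues: N=0 E=0 S=0 W=0

N: empty
E: empty
S: empty
W: empty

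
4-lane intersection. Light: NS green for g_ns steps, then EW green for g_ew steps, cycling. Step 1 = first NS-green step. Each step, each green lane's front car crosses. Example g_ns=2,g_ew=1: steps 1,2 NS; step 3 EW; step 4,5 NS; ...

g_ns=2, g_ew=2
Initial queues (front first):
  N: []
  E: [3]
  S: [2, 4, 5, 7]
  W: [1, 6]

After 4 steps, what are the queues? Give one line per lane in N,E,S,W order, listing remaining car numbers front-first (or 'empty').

Step 1 [NS]: N:empty,E:wait,S:car2-GO,W:wait | queues: N=0 E=1 S=3 W=2
Step 2 [NS]: N:empty,E:wait,S:car4-GO,W:wait | queues: N=0 E=1 S=2 W=2
Step 3 [EW]: N:wait,E:car3-GO,S:wait,W:car1-GO | queues: N=0 E=0 S=2 W=1
Step 4 [EW]: N:wait,E:empty,S:wait,W:car6-GO | queues: N=0 E=0 S=2 W=0

N: empty
E: empty
S: 5 7
W: empty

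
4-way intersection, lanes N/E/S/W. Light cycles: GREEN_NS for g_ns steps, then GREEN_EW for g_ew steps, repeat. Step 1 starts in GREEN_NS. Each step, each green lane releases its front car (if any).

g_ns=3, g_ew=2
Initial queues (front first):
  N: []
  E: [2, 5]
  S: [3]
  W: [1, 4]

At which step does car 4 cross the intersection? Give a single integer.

Step 1 [NS]: N:empty,E:wait,S:car3-GO,W:wait | queues: N=0 E=2 S=0 W=2
Step 2 [NS]: N:empty,E:wait,S:empty,W:wait | queues: N=0 E=2 S=0 W=2
Step 3 [NS]: N:empty,E:wait,S:empty,W:wait | queues: N=0 E=2 S=0 W=2
Step 4 [EW]: N:wait,E:car2-GO,S:wait,W:car1-GO | queues: N=0 E=1 S=0 W=1
Step 5 [EW]: N:wait,E:car5-GO,S:wait,W:car4-GO | queues: N=0 E=0 S=0 W=0
Car 4 crosses at step 5

5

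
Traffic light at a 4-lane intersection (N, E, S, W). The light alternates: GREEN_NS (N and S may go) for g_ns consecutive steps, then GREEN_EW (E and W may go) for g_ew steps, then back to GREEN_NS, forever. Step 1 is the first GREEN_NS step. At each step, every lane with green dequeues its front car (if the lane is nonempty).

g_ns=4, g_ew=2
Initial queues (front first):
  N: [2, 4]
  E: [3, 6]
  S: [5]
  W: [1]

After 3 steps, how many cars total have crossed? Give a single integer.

Step 1 [NS]: N:car2-GO,E:wait,S:car5-GO,W:wait | queues: N=1 E=2 S=0 W=1
Step 2 [NS]: N:car4-GO,E:wait,S:empty,W:wait | queues: N=0 E=2 S=0 W=1
Step 3 [NS]: N:empty,E:wait,S:empty,W:wait | queues: N=0 E=2 S=0 W=1
Cars crossed by step 3: 3

Answer: 3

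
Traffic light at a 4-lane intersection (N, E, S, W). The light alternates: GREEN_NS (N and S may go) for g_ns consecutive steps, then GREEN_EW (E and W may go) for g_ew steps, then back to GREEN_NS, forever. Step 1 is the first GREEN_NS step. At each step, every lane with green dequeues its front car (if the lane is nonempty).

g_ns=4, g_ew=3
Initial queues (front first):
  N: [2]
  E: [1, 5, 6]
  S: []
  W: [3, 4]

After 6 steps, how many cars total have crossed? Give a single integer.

Answer: 5

Derivation:
Step 1 [NS]: N:car2-GO,E:wait,S:empty,W:wait | queues: N=0 E=3 S=0 W=2
Step 2 [NS]: N:empty,E:wait,S:empty,W:wait | queues: N=0 E=3 S=0 W=2
Step 3 [NS]: N:empty,E:wait,S:empty,W:wait | queues: N=0 E=3 S=0 W=2
Step 4 [NS]: N:empty,E:wait,S:empty,W:wait | queues: N=0 E=3 S=0 W=2
Step 5 [EW]: N:wait,E:car1-GO,S:wait,W:car3-GO | queues: N=0 E=2 S=0 W=1
Step 6 [EW]: N:wait,E:car5-GO,S:wait,W:car4-GO | queues: N=0 E=1 S=0 W=0
Cars crossed by step 6: 5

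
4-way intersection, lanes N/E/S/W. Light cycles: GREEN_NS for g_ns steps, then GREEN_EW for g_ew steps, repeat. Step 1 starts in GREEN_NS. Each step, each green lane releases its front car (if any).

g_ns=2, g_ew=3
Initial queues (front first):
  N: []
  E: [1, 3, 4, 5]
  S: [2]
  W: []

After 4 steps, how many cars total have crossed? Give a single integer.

Answer: 3

Derivation:
Step 1 [NS]: N:empty,E:wait,S:car2-GO,W:wait | queues: N=0 E=4 S=0 W=0
Step 2 [NS]: N:empty,E:wait,S:empty,W:wait | queues: N=0 E=4 S=0 W=0
Step 3 [EW]: N:wait,E:car1-GO,S:wait,W:empty | queues: N=0 E=3 S=0 W=0
Step 4 [EW]: N:wait,E:car3-GO,S:wait,W:empty | queues: N=0 E=2 S=0 W=0
Cars crossed by step 4: 3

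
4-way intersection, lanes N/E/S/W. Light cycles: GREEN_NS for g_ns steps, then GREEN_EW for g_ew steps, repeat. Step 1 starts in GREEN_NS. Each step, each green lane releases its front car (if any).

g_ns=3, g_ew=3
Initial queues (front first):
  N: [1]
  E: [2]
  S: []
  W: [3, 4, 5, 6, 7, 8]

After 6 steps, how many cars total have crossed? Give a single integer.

Step 1 [NS]: N:car1-GO,E:wait,S:empty,W:wait | queues: N=0 E=1 S=0 W=6
Step 2 [NS]: N:empty,E:wait,S:empty,W:wait | queues: N=0 E=1 S=0 W=6
Step 3 [NS]: N:empty,E:wait,S:empty,W:wait | queues: N=0 E=1 S=0 W=6
Step 4 [EW]: N:wait,E:car2-GO,S:wait,W:car3-GO | queues: N=0 E=0 S=0 W=5
Step 5 [EW]: N:wait,E:empty,S:wait,W:car4-GO | queues: N=0 E=0 S=0 W=4
Step 6 [EW]: N:wait,E:empty,S:wait,W:car5-GO | queues: N=0 E=0 S=0 W=3
Cars crossed by step 6: 5

Answer: 5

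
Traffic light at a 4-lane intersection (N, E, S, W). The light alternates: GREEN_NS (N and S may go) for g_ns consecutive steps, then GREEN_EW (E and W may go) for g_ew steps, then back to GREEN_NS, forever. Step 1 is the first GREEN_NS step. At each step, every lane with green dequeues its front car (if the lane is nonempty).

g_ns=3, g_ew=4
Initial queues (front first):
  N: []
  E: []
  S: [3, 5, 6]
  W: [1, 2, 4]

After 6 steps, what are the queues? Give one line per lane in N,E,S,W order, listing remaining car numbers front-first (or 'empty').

Step 1 [NS]: N:empty,E:wait,S:car3-GO,W:wait | queues: N=0 E=0 S=2 W=3
Step 2 [NS]: N:empty,E:wait,S:car5-GO,W:wait | queues: N=0 E=0 S=1 W=3
Step 3 [NS]: N:empty,E:wait,S:car6-GO,W:wait | queues: N=0 E=0 S=0 W=3
Step 4 [EW]: N:wait,E:empty,S:wait,W:car1-GO | queues: N=0 E=0 S=0 W=2
Step 5 [EW]: N:wait,E:empty,S:wait,W:car2-GO | queues: N=0 E=0 S=0 W=1
Step 6 [EW]: N:wait,E:empty,S:wait,W:car4-GO | queues: N=0 E=0 S=0 W=0

N: empty
E: empty
S: empty
W: empty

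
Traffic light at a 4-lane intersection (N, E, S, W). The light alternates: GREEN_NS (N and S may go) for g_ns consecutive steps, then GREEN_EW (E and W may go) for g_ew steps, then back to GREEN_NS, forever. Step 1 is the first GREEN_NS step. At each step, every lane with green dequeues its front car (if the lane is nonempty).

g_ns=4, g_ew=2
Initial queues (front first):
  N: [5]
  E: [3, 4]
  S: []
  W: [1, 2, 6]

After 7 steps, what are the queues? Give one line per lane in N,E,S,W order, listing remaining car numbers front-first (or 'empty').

Step 1 [NS]: N:car5-GO,E:wait,S:empty,W:wait | queues: N=0 E=2 S=0 W=3
Step 2 [NS]: N:empty,E:wait,S:empty,W:wait | queues: N=0 E=2 S=0 W=3
Step 3 [NS]: N:empty,E:wait,S:empty,W:wait | queues: N=0 E=2 S=0 W=3
Step 4 [NS]: N:empty,E:wait,S:empty,W:wait | queues: N=0 E=2 S=0 W=3
Step 5 [EW]: N:wait,E:car3-GO,S:wait,W:car1-GO | queues: N=0 E=1 S=0 W=2
Step 6 [EW]: N:wait,E:car4-GO,S:wait,W:car2-GO | queues: N=0 E=0 S=0 W=1
Step 7 [NS]: N:empty,E:wait,S:empty,W:wait | queues: N=0 E=0 S=0 W=1

N: empty
E: empty
S: empty
W: 6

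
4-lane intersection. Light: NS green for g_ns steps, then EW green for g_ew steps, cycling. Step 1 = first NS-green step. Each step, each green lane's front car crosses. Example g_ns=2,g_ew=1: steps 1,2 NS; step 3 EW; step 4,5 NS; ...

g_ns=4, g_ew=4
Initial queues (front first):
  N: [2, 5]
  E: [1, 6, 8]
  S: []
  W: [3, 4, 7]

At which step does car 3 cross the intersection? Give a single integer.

Step 1 [NS]: N:car2-GO,E:wait,S:empty,W:wait | queues: N=1 E=3 S=0 W=3
Step 2 [NS]: N:car5-GO,E:wait,S:empty,W:wait | queues: N=0 E=3 S=0 W=3
Step 3 [NS]: N:empty,E:wait,S:empty,W:wait | queues: N=0 E=3 S=0 W=3
Step 4 [NS]: N:empty,E:wait,S:empty,W:wait | queues: N=0 E=3 S=0 W=3
Step 5 [EW]: N:wait,E:car1-GO,S:wait,W:car3-GO | queues: N=0 E=2 S=0 W=2
Step 6 [EW]: N:wait,E:car6-GO,S:wait,W:car4-GO | queues: N=0 E=1 S=0 W=1
Step 7 [EW]: N:wait,E:car8-GO,S:wait,W:car7-GO | queues: N=0 E=0 S=0 W=0
Car 3 crosses at step 5

5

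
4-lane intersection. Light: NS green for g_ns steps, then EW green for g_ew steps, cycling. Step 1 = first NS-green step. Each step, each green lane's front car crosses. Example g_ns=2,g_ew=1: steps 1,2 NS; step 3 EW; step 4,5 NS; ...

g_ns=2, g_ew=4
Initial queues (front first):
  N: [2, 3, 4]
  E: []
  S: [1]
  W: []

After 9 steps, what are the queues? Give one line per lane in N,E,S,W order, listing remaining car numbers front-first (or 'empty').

Step 1 [NS]: N:car2-GO,E:wait,S:car1-GO,W:wait | queues: N=2 E=0 S=0 W=0
Step 2 [NS]: N:car3-GO,E:wait,S:empty,W:wait | queues: N=1 E=0 S=0 W=0
Step 3 [EW]: N:wait,E:empty,S:wait,W:empty | queues: N=1 E=0 S=0 W=0
Step 4 [EW]: N:wait,E:empty,S:wait,W:empty | queues: N=1 E=0 S=0 W=0
Step 5 [EW]: N:wait,E:empty,S:wait,W:empty | queues: N=1 E=0 S=0 W=0
Step 6 [EW]: N:wait,E:empty,S:wait,W:empty | queues: N=1 E=0 S=0 W=0
Step 7 [NS]: N:car4-GO,E:wait,S:empty,W:wait | queues: N=0 E=0 S=0 W=0

N: empty
E: empty
S: empty
W: empty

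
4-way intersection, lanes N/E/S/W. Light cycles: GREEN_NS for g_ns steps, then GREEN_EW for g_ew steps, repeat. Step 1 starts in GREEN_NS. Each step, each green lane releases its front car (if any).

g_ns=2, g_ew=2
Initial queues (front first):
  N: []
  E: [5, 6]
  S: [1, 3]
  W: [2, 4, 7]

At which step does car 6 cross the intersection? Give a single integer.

Step 1 [NS]: N:empty,E:wait,S:car1-GO,W:wait | queues: N=0 E=2 S=1 W=3
Step 2 [NS]: N:empty,E:wait,S:car3-GO,W:wait | queues: N=0 E=2 S=0 W=3
Step 3 [EW]: N:wait,E:car5-GO,S:wait,W:car2-GO | queues: N=0 E=1 S=0 W=2
Step 4 [EW]: N:wait,E:car6-GO,S:wait,W:car4-GO | queues: N=0 E=0 S=0 W=1
Step 5 [NS]: N:empty,E:wait,S:empty,W:wait | queues: N=0 E=0 S=0 W=1
Step 6 [NS]: N:empty,E:wait,S:empty,W:wait | queues: N=0 E=0 S=0 W=1
Step 7 [EW]: N:wait,E:empty,S:wait,W:car7-GO | queues: N=0 E=0 S=0 W=0
Car 6 crosses at step 4

4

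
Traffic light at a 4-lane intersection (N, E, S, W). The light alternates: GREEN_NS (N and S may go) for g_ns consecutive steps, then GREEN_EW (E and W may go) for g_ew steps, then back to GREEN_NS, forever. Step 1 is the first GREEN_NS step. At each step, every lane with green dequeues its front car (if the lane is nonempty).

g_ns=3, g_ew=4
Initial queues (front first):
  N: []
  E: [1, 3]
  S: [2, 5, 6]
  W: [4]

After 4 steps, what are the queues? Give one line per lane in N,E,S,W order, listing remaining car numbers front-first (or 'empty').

Step 1 [NS]: N:empty,E:wait,S:car2-GO,W:wait | queues: N=0 E=2 S=2 W=1
Step 2 [NS]: N:empty,E:wait,S:car5-GO,W:wait | queues: N=0 E=2 S=1 W=1
Step 3 [NS]: N:empty,E:wait,S:car6-GO,W:wait | queues: N=0 E=2 S=0 W=1
Step 4 [EW]: N:wait,E:car1-GO,S:wait,W:car4-GO | queues: N=0 E=1 S=0 W=0

N: empty
E: 3
S: empty
W: empty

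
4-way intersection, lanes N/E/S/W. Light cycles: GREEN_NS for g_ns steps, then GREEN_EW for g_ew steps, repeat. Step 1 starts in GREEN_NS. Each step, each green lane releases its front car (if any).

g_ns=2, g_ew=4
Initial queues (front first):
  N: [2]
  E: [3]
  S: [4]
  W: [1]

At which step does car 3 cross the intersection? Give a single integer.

Step 1 [NS]: N:car2-GO,E:wait,S:car4-GO,W:wait | queues: N=0 E=1 S=0 W=1
Step 2 [NS]: N:empty,E:wait,S:empty,W:wait | queues: N=0 E=1 S=0 W=1
Step 3 [EW]: N:wait,E:car3-GO,S:wait,W:car1-GO | queues: N=0 E=0 S=0 W=0
Car 3 crosses at step 3

3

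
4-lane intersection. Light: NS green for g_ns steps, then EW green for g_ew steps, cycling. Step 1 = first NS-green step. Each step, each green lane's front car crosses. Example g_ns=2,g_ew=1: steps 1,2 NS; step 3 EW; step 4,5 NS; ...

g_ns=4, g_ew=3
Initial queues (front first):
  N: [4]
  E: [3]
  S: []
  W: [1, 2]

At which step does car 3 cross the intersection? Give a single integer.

Step 1 [NS]: N:car4-GO,E:wait,S:empty,W:wait | queues: N=0 E=1 S=0 W=2
Step 2 [NS]: N:empty,E:wait,S:empty,W:wait | queues: N=0 E=1 S=0 W=2
Step 3 [NS]: N:empty,E:wait,S:empty,W:wait | queues: N=0 E=1 S=0 W=2
Step 4 [NS]: N:empty,E:wait,S:empty,W:wait | queues: N=0 E=1 S=0 W=2
Step 5 [EW]: N:wait,E:car3-GO,S:wait,W:car1-GO | queues: N=0 E=0 S=0 W=1
Step 6 [EW]: N:wait,E:empty,S:wait,W:car2-GO | queues: N=0 E=0 S=0 W=0
Car 3 crosses at step 5

5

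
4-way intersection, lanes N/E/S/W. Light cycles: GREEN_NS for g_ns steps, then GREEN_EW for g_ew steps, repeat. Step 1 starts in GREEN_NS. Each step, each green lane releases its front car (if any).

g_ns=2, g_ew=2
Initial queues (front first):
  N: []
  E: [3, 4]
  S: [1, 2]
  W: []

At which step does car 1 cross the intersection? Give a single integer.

Step 1 [NS]: N:empty,E:wait,S:car1-GO,W:wait | queues: N=0 E=2 S=1 W=0
Step 2 [NS]: N:empty,E:wait,S:car2-GO,W:wait | queues: N=0 E=2 S=0 W=0
Step 3 [EW]: N:wait,E:car3-GO,S:wait,W:empty | queues: N=0 E=1 S=0 W=0
Step 4 [EW]: N:wait,E:car4-GO,S:wait,W:empty | queues: N=0 E=0 S=0 W=0
Car 1 crosses at step 1

1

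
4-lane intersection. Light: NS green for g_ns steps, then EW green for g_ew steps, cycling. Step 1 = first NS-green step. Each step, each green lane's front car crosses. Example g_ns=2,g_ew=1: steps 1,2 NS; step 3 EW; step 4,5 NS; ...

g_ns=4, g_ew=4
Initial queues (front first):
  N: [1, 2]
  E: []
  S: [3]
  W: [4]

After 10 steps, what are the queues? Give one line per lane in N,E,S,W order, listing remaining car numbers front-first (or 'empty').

Step 1 [NS]: N:car1-GO,E:wait,S:car3-GO,W:wait | queues: N=1 E=0 S=0 W=1
Step 2 [NS]: N:car2-GO,E:wait,S:empty,W:wait | queues: N=0 E=0 S=0 W=1
Step 3 [NS]: N:empty,E:wait,S:empty,W:wait | queues: N=0 E=0 S=0 W=1
Step 4 [NS]: N:empty,E:wait,S:empty,W:wait | queues: N=0 E=0 S=0 W=1
Step 5 [EW]: N:wait,E:empty,S:wait,W:car4-GO | queues: N=0 E=0 S=0 W=0

N: empty
E: empty
S: empty
W: empty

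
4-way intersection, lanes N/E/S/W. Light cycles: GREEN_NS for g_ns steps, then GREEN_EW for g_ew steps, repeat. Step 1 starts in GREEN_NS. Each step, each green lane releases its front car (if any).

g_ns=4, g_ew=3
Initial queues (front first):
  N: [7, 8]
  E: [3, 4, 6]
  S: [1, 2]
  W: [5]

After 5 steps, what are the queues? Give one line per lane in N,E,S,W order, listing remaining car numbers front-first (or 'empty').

Step 1 [NS]: N:car7-GO,E:wait,S:car1-GO,W:wait | queues: N=1 E=3 S=1 W=1
Step 2 [NS]: N:car8-GO,E:wait,S:car2-GO,W:wait | queues: N=0 E=3 S=0 W=1
Step 3 [NS]: N:empty,E:wait,S:empty,W:wait | queues: N=0 E=3 S=0 W=1
Step 4 [NS]: N:empty,E:wait,S:empty,W:wait | queues: N=0 E=3 S=0 W=1
Step 5 [EW]: N:wait,E:car3-GO,S:wait,W:car5-GO | queues: N=0 E=2 S=0 W=0

N: empty
E: 4 6
S: empty
W: empty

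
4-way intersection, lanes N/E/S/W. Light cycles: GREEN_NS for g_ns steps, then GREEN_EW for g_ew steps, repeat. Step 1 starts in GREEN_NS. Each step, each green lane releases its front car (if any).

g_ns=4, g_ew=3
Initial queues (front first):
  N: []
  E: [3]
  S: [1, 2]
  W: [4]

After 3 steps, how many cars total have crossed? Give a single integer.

Answer: 2

Derivation:
Step 1 [NS]: N:empty,E:wait,S:car1-GO,W:wait | queues: N=0 E=1 S=1 W=1
Step 2 [NS]: N:empty,E:wait,S:car2-GO,W:wait | queues: N=0 E=1 S=0 W=1
Step 3 [NS]: N:empty,E:wait,S:empty,W:wait | queues: N=0 E=1 S=0 W=1
Cars crossed by step 3: 2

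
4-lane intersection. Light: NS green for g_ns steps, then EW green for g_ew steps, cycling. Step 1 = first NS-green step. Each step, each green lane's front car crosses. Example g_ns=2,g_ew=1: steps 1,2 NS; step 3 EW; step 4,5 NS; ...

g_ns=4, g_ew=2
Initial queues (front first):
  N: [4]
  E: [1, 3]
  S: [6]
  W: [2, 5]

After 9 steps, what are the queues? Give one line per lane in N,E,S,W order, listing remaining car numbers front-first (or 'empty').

Step 1 [NS]: N:car4-GO,E:wait,S:car6-GO,W:wait | queues: N=0 E=2 S=0 W=2
Step 2 [NS]: N:empty,E:wait,S:empty,W:wait | queues: N=0 E=2 S=0 W=2
Step 3 [NS]: N:empty,E:wait,S:empty,W:wait | queues: N=0 E=2 S=0 W=2
Step 4 [NS]: N:empty,E:wait,S:empty,W:wait | queues: N=0 E=2 S=0 W=2
Step 5 [EW]: N:wait,E:car1-GO,S:wait,W:car2-GO | queues: N=0 E=1 S=0 W=1
Step 6 [EW]: N:wait,E:car3-GO,S:wait,W:car5-GO | queues: N=0 E=0 S=0 W=0

N: empty
E: empty
S: empty
W: empty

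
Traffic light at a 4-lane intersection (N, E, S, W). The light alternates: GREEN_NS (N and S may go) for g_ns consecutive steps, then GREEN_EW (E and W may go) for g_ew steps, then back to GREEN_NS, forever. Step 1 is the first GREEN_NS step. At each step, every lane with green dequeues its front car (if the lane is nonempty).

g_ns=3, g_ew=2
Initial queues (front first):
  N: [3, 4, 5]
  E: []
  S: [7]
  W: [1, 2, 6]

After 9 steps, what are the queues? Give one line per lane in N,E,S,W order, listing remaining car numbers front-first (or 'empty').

Step 1 [NS]: N:car3-GO,E:wait,S:car7-GO,W:wait | queues: N=2 E=0 S=0 W=3
Step 2 [NS]: N:car4-GO,E:wait,S:empty,W:wait | queues: N=1 E=0 S=0 W=3
Step 3 [NS]: N:car5-GO,E:wait,S:empty,W:wait | queues: N=0 E=0 S=0 W=3
Step 4 [EW]: N:wait,E:empty,S:wait,W:car1-GO | queues: N=0 E=0 S=0 W=2
Step 5 [EW]: N:wait,E:empty,S:wait,W:car2-GO | queues: N=0 E=0 S=0 W=1
Step 6 [NS]: N:empty,E:wait,S:empty,W:wait | queues: N=0 E=0 S=0 W=1
Step 7 [NS]: N:empty,E:wait,S:empty,W:wait | queues: N=0 E=0 S=0 W=1
Step 8 [NS]: N:empty,E:wait,S:empty,W:wait | queues: N=0 E=0 S=0 W=1
Step 9 [EW]: N:wait,E:empty,S:wait,W:car6-GO | queues: N=0 E=0 S=0 W=0

N: empty
E: empty
S: empty
W: empty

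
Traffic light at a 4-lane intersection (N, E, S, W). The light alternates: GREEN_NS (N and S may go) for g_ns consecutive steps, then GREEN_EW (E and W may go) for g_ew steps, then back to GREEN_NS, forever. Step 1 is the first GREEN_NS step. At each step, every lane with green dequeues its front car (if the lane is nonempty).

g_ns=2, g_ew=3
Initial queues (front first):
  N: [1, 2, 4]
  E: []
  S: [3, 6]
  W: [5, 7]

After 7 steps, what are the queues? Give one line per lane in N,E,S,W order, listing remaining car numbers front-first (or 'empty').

Step 1 [NS]: N:car1-GO,E:wait,S:car3-GO,W:wait | queues: N=2 E=0 S=1 W=2
Step 2 [NS]: N:car2-GO,E:wait,S:car6-GO,W:wait | queues: N=1 E=0 S=0 W=2
Step 3 [EW]: N:wait,E:empty,S:wait,W:car5-GO | queues: N=1 E=0 S=0 W=1
Step 4 [EW]: N:wait,E:empty,S:wait,W:car7-GO | queues: N=1 E=0 S=0 W=0
Step 5 [EW]: N:wait,E:empty,S:wait,W:empty | queues: N=1 E=0 S=0 W=0
Step 6 [NS]: N:car4-GO,E:wait,S:empty,W:wait | queues: N=0 E=0 S=0 W=0

N: empty
E: empty
S: empty
W: empty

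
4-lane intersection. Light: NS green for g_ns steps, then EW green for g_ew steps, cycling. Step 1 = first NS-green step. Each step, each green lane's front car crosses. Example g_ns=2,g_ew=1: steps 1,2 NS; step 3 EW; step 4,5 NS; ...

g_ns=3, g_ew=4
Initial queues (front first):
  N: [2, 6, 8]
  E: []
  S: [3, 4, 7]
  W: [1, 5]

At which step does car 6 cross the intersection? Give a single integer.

Step 1 [NS]: N:car2-GO,E:wait,S:car3-GO,W:wait | queues: N=2 E=0 S=2 W=2
Step 2 [NS]: N:car6-GO,E:wait,S:car4-GO,W:wait | queues: N=1 E=0 S=1 W=2
Step 3 [NS]: N:car8-GO,E:wait,S:car7-GO,W:wait | queues: N=0 E=0 S=0 W=2
Step 4 [EW]: N:wait,E:empty,S:wait,W:car1-GO | queues: N=0 E=0 S=0 W=1
Step 5 [EW]: N:wait,E:empty,S:wait,W:car5-GO | queues: N=0 E=0 S=0 W=0
Car 6 crosses at step 2

2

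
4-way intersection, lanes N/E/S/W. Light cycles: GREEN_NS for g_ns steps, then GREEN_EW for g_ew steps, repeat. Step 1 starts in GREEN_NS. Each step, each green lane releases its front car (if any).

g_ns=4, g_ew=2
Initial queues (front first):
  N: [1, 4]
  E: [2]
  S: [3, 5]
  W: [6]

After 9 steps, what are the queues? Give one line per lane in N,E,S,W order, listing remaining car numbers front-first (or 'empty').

Step 1 [NS]: N:car1-GO,E:wait,S:car3-GO,W:wait | queues: N=1 E=1 S=1 W=1
Step 2 [NS]: N:car4-GO,E:wait,S:car5-GO,W:wait | queues: N=0 E=1 S=0 W=1
Step 3 [NS]: N:empty,E:wait,S:empty,W:wait | queues: N=0 E=1 S=0 W=1
Step 4 [NS]: N:empty,E:wait,S:empty,W:wait | queues: N=0 E=1 S=0 W=1
Step 5 [EW]: N:wait,E:car2-GO,S:wait,W:car6-GO | queues: N=0 E=0 S=0 W=0

N: empty
E: empty
S: empty
W: empty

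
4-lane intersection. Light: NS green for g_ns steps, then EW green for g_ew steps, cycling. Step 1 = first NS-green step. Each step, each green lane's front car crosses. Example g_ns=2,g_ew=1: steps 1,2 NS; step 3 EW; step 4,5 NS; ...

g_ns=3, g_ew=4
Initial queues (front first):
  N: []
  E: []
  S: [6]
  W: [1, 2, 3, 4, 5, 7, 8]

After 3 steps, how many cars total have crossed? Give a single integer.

Answer: 1

Derivation:
Step 1 [NS]: N:empty,E:wait,S:car6-GO,W:wait | queues: N=0 E=0 S=0 W=7
Step 2 [NS]: N:empty,E:wait,S:empty,W:wait | queues: N=0 E=0 S=0 W=7
Step 3 [NS]: N:empty,E:wait,S:empty,W:wait | queues: N=0 E=0 S=0 W=7
Cars crossed by step 3: 1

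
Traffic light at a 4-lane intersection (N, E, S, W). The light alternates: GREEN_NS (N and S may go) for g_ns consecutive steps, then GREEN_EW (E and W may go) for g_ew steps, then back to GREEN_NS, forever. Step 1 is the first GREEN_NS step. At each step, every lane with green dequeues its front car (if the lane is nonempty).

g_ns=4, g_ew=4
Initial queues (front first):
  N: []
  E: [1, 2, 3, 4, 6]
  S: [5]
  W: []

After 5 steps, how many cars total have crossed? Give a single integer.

Answer: 2

Derivation:
Step 1 [NS]: N:empty,E:wait,S:car5-GO,W:wait | queues: N=0 E=5 S=0 W=0
Step 2 [NS]: N:empty,E:wait,S:empty,W:wait | queues: N=0 E=5 S=0 W=0
Step 3 [NS]: N:empty,E:wait,S:empty,W:wait | queues: N=0 E=5 S=0 W=0
Step 4 [NS]: N:empty,E:wait,S:empty,W:wait | queues: N=0 E=5 S=0 W=0
Step 5 [EW]: N:wait,E:car1-GO,S:wait,W:empty | queues: N=0 E=4 S=0 W=0
Cars crossed by step 5: 2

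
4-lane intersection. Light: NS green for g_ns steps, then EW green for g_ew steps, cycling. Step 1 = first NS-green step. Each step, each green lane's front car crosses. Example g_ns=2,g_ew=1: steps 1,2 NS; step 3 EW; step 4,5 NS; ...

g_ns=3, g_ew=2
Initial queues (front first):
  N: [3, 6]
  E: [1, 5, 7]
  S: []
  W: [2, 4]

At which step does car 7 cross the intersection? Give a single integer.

Step 1 [NS]: N:car3-GO,E:wait,S:empty,W:wait | queues: N=1 E=3 S=0 W=2
Step 2 [NS]: N:car6-GO,E:wait,S:empty,W:wait | queues: N=0 E=3 S=0 W=2
Step 3 [NS]: N:empty,E:wait,S:empty,W:wait | queues: N=0 E=3 S=0 W=2
Step 4 [EW]: N:wait,E:car1-GO,S:wait,W:car2-GO | queues: N=0 E=2 S=0 W=1
Step 5 [EW]: N:wait,E:car5-GO,S:wait,W:car4-GO | queues: N=0 E=1 S=0 W=0
Step 6 [NS]: N:empty,E:wait,S:empty,W:wait | queues: N=0 E=1 S=0 W=0
Step 7 [NS]: N:empty,E:wait,S:empty,W:wait | queues: N=0 E=1 S=0 W=0
Step 8 [NS]: N:empty,E:wait,S:empty,W:wait | queues: N=0 E=1 S=0 W=0
Step 9 [EW]: N:wait,E:car7-GO,S:wait,W:empty | queues: N=0 E=0 S=0 W=0
Car 7 crosses at step 9

9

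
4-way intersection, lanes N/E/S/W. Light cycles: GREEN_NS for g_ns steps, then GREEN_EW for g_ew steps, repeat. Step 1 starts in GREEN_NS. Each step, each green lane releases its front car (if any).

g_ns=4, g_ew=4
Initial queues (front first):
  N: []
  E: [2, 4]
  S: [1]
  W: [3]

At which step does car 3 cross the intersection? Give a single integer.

Step 1 [NS]: N:empty,E:wait,S:car1-GO,W:wait | queues: N=0 E=2 S=0 W=1
Step 2 [NS]: N:empty,E:wait,S:empty,W:wait | queues: N=0 E=2 S=0 W=1
Step 3 [NS]: N:empty,E:wait,S:empty,W:wait | queues: N=0 E=2 S=0 W=1
Step 4 [NS]: N:empty,E:wait,S:empty,W:wait | queues: N=0 E=2 S=0 W=1
Step 5 [EW]: N:wait,E:car2-GO,S:wait,W:car3-GO | queues: N=0 E=1 S=0 W=0
Step 6 [EW]: N:wait,E:car4-GO,S:wait,W:empty | queues: N=0 E=0 S=0 W=0
Car 3 crosses at step 5

5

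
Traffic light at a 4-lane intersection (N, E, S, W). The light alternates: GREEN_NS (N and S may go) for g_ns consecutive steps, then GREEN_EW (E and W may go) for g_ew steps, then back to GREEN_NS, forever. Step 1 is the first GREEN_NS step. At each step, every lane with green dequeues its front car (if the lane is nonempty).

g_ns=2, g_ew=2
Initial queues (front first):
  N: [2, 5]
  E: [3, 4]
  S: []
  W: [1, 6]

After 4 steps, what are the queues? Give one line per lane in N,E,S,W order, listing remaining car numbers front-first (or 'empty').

Step 1 [NS]: N:car2-GO,E:wait,S:empty,W:wait | queues: N=1 E=2 S=0 W=2
Step 2 [NS]: N:car5-GO,E:wait,S:empty,W:wait | queues: N=0 E=2 S=0 W=2
Step 3 [EW]: N:wait,E:car3-GO,S:wait,W:car1-GO | queues: N=0 E=1 S=0 W=1
Step 4 [EW]: N:wait,E:car4-GO,S:wait,W:car6-GO | queues: N=0 E=0 S=0 W=0

N: empty
E: empty
S: empty
W: empty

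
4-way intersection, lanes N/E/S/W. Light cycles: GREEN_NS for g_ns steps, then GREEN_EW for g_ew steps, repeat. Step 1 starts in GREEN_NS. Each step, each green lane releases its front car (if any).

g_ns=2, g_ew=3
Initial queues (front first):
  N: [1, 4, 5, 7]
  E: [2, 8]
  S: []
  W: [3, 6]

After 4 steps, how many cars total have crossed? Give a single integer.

Answer: 6

Derivation:
Step 1 [NS]: N:car1-GO,E:wait,S:empty,W:wait | queues: N=3 E=2 S=0 W=2
Step 2 [NS]: N:car4-GO,E:wait,S:empty,W:wait | queues: N=2 E=2 S=0 W=2
Step 3 [EW]: N:wait,E:car2-GO,S:wait,W:car3-GO | queues: N=2 E=1 S=0 W=1
Step 4 [EW]: N:wait,E:car8-GO,S:wait,W:car6-GO | queues: N=2 E=0 S=0 W=0
Cars crossed by step 4: 6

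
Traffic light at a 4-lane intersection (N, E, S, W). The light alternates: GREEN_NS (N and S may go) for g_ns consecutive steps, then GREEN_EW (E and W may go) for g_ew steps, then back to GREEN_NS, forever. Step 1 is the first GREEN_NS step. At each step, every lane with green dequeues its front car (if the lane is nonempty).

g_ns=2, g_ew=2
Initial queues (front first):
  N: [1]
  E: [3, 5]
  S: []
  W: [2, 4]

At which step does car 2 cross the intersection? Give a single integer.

Step 1 [NS]: N:car1-GO,E:wait,S:empty,W:wait | queues: N=0 E=2 S=0 W=2
Step 2 [NS]: N:empty,E:wait,S:empty,W:wait | queues: N=0 E=2 S=0 W=2
Step 3 [EW]: N:wait,E:car3-GO,S:wait,W:car2-GO | queues: N=0 E=1 S=0 W=1
Step 4 [EW]: N:wait,E:car5-GO,S:wait,W:car4-GO | queues: N=0 E=0 S=0 W=0
Car 2 crosses at step 3

3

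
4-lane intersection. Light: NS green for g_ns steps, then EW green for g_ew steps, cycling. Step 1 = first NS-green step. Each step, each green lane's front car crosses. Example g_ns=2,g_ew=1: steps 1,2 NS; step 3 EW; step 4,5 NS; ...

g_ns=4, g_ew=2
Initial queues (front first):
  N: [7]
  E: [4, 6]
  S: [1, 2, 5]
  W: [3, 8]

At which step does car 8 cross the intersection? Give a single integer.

Step 1 [NS]: N:car7-GO,E:wait,S:car1-GO,W:wait | queues: N=0 E=2 S=2 W=2
Step 2 [NS]: N:empty,E:wait,S:car2-GO,W:wait | queues: N=0 E=2 S=1 W=2
Step 3 [NS]: N:empty,E:wait,S:car5-GO,W:wait | queues: N=0 E=2 S=0 W=2
Step 4 [NS]: N:empty,E:wait,S:empty,W:wait | queues: N=0 E=2 S=0 W=2
Step 5 [EW]: N:wait,E:car4-GO,S:wait,W:car3-GO | queues: N=0 E=1 S=0 W=1
Step 6 [EW]: N:wait,E:car6-GO,S:wait,W:car8-GO | queues: N=0 E=0 S=0 W=0
Car 8 crosses at step 6

6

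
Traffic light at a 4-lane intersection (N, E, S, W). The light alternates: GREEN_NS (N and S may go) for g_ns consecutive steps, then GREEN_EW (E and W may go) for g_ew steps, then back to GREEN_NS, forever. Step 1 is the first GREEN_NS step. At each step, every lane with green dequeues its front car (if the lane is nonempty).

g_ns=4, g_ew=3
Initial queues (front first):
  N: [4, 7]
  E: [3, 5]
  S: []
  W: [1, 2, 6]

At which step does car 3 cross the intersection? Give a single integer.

Step 1 [NS]: N:car4-GO,E:wait,S:empty,W:wait | queues: N=1 E=2 S=0 W=3
Step 2 [NS]: N:car7-GO,E:wait,S:empty,W:wait | queues: N=0 E=2 S=0 W=3
Step 3 [NS]: N:empty,E:wait,S:empty,W:wait | queues: N=0 E=2 S=0 W=3
Step 4 [NS]: N:empty,E:wait,S:empty,W:wait | queues: N=0 E=2 S=0 W=3
Step 5 [EW]: N:wait,E:car3-GO,S:wait,W:car1-GO | queues: N=0 E=1 S=0 W=2
Step 6 [EW]: N:wait,E:car5-GO,S:wait,W:car2-GO | queues: N=0 E=0 S=0 W=1
Step 7 [EW]: N:wait,E:empty,S:wait,W:car6-GO | queues: N=0 E=0 S=0 W=0
Car 3 crosses at step 5

5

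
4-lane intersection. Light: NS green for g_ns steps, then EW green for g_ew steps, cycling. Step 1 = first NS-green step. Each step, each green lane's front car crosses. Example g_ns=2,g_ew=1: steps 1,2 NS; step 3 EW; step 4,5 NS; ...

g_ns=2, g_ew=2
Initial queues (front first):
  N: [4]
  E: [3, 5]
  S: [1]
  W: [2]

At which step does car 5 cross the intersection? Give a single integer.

Step 1 [NS]: N:car4-GO,E:wait,S:car1-GO,W:wait | queues: N=0 E=2 S=0 W=1
Step 2 [NS]: N:empty,E:wait,S:empty,W:wait | queues: N=0 E=2 S=0 W=1
Step 3 [EW]: N:wait,E:car3-GO,S:wait,W:car2-GO | queues: N=0 E=1 S=0 W=0
Step 4 [EW]: N:wait,E:car5-GO,S:wait,W:empty | queues: N=0 E=0 S=0 W=0
Car 5 crosses at step 4

4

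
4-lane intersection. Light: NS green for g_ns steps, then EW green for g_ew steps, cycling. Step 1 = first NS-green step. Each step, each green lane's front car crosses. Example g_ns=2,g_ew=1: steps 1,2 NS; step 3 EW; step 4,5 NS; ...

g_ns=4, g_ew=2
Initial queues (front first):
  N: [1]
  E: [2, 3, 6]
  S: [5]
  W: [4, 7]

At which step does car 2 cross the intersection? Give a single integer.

Step 1 [NS]: N:car1-GO,E:wait,S:car5-GO,W:wait | queues: N=0 E=3 S=0 W=2
Step 2 [NS]: N:empty,E:wait,S:empty,W:wait | queues: N=0 E=3 S=0 W=2
Step 3 [NS]: N:empty,E:wait,S:empty,W:wait | queues: N=0 E=3 S=0 W=2
Step 4 [NS]: N:empty,E:wait,S:empty,W:wait | queues: N=0 E=3 S=0 W=2
Step 5 [EW]: N:wait,E:car2-GO,S:wait,W:car4-GO | queues: N=0 E=2 S=0 W=1
Step 6 [EW]: N:wait,E:car3-GO,S:wait,W:car7-GO | queues: N=0 E=1 S=0 W=0
Step 7 [NS]: N:empty,E:wait,S:empty,W:wait | queues: N=0 E=1 S=0 W=0
Step 8 [NS]: N:empty,E:wait,S:empty,W:wait | queues: N=0 E=1 S=0 W=0
Step 9 [NS]: N:empty,E:wait,S:empty,W:wait | queues: N=0 E=1 S=0 W=0
Step 10 [NS]: N:empty,E:wait,S:empty,W:wait | queues: N=0 E=1 S=0 W=0
Step 11 [EW]: N:wait,E:car6-GO,S:wait,W:empty | queues: N=0 E=0 S=0 W=0
Car 2 crosses at step 5

5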